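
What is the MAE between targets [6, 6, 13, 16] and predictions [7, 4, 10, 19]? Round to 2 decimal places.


Absolute errors: [1, 2, 3, 3]
Sum of absolute errors = 9
MAE = 9 / 4 = 2.25

2.25


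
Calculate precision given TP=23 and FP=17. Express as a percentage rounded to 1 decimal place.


Precision = TP / (TP + FP) * 100
= 23 / (23 + 17)
= 23 / 40
= 0.575
= 57.5%

57.5


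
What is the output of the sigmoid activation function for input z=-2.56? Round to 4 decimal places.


sigmoid(z) = 1 / (1 + exp(-z))
exp(-(-2.56)) = exp(2.56) = 12.9358
1 + 12.9358 = 13.9358
1 / 13.9358 = 0.0718

0.0718


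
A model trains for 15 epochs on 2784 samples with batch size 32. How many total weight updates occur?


Iterations per epoch = 2784 / 32 = 87
Total updates = iterations_per_epoch * epochs
= 87 * 15
= 1305

1305


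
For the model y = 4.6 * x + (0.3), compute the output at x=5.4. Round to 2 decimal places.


y = 4.6 * 5.4 + (0.3)
= 24.84 + (0.3)
= 25.14

25.14


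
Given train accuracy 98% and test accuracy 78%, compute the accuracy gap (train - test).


Gap = train_accuracy - test_accuracy
= 98 - 78
= 20%
This gap suggests the model is overfitting.

20


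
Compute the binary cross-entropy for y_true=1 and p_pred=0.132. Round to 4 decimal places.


For y=1: Loss = -log(p)
= -log(0.132)
= -(-2.025)
= 2.0250

2.0250


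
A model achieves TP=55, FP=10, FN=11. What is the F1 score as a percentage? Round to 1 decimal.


Precision = TP / (TP + FP) = 55 / 65 = 0.8462
Recall = TP / (TP + FN) = 55 / 66 = 0.8333
F1 = 2 * P * R / (P + R)
= 2 * 0.8462 * 0.8333 / (0.8462 + 0.8333)
= 1.4103 / 1.6795
= 0.8397
As percentage: 84.0%

84.0


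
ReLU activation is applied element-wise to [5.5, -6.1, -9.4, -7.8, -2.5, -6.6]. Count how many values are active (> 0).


ReLU(x) = max(0, x) for each element:
ReLU(5.5) = 5.5
ReLU(-6.1) = 0
ReLU(-9.4) = 0
ReLU(-7.8) = 0
ReLU(-2.5) = 0
ReLU(-6.6) = 0
Active neurons (>0): 1

1


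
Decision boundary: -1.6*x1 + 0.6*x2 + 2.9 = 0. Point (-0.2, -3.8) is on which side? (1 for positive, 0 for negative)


Compute -1.6 * -0.2 + 0.6 * -3.8 + 2.9
= 0.32 + -2.28 + 2.9
= 0.94
Since 0.94 >= 0, the point is on the positive side.

1


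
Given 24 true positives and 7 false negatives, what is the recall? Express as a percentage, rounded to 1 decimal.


Recall = TP / (TP + FN) * 100
= 24 / (24 + 7)
= 24 / 31
= 0.7742
= 77.4%

77.4


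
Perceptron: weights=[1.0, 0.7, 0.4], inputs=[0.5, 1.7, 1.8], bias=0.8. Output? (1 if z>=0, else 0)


z = w . x + b
= 1.0*0.5 + 0.7*1.7 + 0.4*1.8 + 0.8
= 0.5 + 1.19 + 0.72 + 0.8
= 2.41 + 0.8
= 3.21
Since z = 3.21 >= 0, output = 1

1


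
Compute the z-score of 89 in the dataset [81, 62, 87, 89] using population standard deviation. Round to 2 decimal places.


Mean = (81 + 62 + 87 + 89) / 4 = 79.75
Variance = sum((x_i - mean)^2) / n = 113.6875
Std = sqrt(113.6875) = 10.6624
Z = (x - mean) / std
= (89 - 79.75) / 10.6624
= 9.25 / 10.6624
= 0.87

0.87


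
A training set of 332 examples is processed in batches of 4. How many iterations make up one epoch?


Iterations per epoch = dataset_size / batch_size
= 332 / 4
= 83

83


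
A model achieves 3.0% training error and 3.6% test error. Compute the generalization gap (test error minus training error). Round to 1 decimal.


Generalization gap = test_error - train_error
= 3.6 - 3.0
= 0.6%
A small gap suggests good generalization.

0.6


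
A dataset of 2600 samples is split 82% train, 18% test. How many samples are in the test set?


Train samples = 2600 * 82% = 2132
Test samples = 2600 - 2132
= 468

468


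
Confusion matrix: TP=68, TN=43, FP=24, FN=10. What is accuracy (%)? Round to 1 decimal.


Accuracy = (TP + TN) / (TP + TN + FP + FN) * 100
= (68 + 43) / (68 + 43 + 24 + 10)
= 111 / 145
= 0.7655
= 76.6%

76.6


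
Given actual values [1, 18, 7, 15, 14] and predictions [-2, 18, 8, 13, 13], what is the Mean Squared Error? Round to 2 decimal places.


Differences: [3, 0, -1, 2, 1]
Squared errors: [9, 0, 1, 4, 1]
Sum of squared errors = 15
MSE = 15 / 5 = 3.00

3.00


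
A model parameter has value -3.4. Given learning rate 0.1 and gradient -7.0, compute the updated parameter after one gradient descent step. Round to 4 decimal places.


w_new = w_old - lr * gradient
= -3.4 - 0.1 * -7.0
= -3.4 - (-0.7)
= -2.7000

-2.7000


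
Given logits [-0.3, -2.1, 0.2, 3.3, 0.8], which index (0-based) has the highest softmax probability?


Softmax is a monotonic transformation, so it preserves the argmax.
We need to find the index of the maximum logit.
Index 0: -0.3
Index 1: -2.1
Index 2: 0.2
Index 3: 3.3
Index 4: 0.8
Maximum logit = 3.3 at index 3

3


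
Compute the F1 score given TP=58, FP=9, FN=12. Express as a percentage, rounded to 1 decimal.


Precision = TP / (TP + FP) = 58 / 67 = 0.8657
Recall = TP / (TP + FN) = 58 / 70 = 0.8286
F1 = 2 * P * R / (P + R)
= 2 * 0.8657 * 0.8286 / (0.8657 + 0.8286)
= 1.4345 / 1.6942
= 0.8467
As percentage: 84.7%

84.7


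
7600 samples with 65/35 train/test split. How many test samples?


Train samples = 7600 * 65% = 4940
Test samples = 7600 - 4940
= 2660

2660


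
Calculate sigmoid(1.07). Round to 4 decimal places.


sigmoid(z) = 1 / (1 + exp(-z))
exp(-(1.07)) = exp(-1.07) = 0.343
1 + 0.343 = 1.343
1 / 1.343 = 0.7446

0.7446


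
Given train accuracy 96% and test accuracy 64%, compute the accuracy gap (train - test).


Gap = train_accuracy - test_accuracy
= 96 - 64
= 32%
This large gap strongly indicates overfitting.

32


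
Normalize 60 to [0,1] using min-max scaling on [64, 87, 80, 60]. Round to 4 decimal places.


Min = 60, Max = 87
Range = 87 - 60 = 27
Scaled = (x - min) / (max - min)
= (60 - 60) / 27
= 0 / 27
= 0.0000

0.0000


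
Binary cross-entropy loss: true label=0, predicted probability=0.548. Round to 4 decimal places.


For y=0: Loss = -log(1-p)
= -log(1 - 0.548)
= -log(0.452)
= -(-0.7941)
= 0.7941

0.7941


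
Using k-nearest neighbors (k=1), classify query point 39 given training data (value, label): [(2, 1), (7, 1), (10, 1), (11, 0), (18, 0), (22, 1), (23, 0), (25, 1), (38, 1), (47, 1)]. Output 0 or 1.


Distances from query 39:
Point 38 (class 1): distance = 1
K=1 nearest neighbors: classes = [1]
Votes for class 1: 1 / 1
Majority vote => class 1

1


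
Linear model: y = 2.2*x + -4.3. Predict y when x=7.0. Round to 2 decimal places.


y = 2.2 * 7.0 + (-4.3)
= 15.4 + (-4.3)
= 11.10

11.10


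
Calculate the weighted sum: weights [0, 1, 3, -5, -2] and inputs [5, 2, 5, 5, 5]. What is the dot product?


Element-wise products:
0 * 5 = 0
1 * 2 = 2
3 * 5 = 15
-5 * 5 = -25
-2 * 5 = -10
Sum = 0 + 2 + 15 + -25 + -10
= -18

-18


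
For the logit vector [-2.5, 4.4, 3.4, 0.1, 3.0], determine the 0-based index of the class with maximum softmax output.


Softmax is a monotonic transformation, so it preserves the argmax.
We need to find the index of the maximum logit.
Index 0: -2.5
Index 1: 4.4
Index 2: 3.4
Index 3: 0.1
Index 4: 3.0
Maximum logit = 4.4 at index 1

1


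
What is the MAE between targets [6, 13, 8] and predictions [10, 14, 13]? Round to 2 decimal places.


Absolute errors: [4, 1, 5]
Sum of absolute errors = 10
MAE = 10 / 3 = 3.33

3.33


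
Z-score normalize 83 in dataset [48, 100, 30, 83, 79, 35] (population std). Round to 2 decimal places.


Mean = (48 + 100 + 30 + 83 + 79 + 35) / 6 = 62.5
Variance = sum((x_i - mean)^2) / n = 686.9167
Std = sqrt(686.9167) = 26.2091
Z = (x - mean) / std
= (83 - 62.5) / 26.2091
= 20.5 / 26.2091
= 0.78

0.78


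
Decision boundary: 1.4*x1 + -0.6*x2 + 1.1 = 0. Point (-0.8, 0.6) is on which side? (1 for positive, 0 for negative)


Compute 1.4 * -0.8 + -0.6 * 0.6 + 1.1
= -1.12 + -0.36 + 1.1
= -0.38
Since -0.38 < 0, the point is on the negative side.

0


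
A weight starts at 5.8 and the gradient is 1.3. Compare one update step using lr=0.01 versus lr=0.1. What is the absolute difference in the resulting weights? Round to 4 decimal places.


With lr=0.01: w_new = 5.8 - 0.01 * 1.3 = 5.787
With lr=0.1: w_new = 5.8 - 0.1 * 1.3 = 5.67
Absolute difference = |5.787 - 5.67|
= 0.1170

0.1170


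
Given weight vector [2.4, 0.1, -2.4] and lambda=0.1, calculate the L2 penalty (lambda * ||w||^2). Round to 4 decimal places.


Squaring each weight:
2.4^2 = 5.76
0.1^2 = 0.01
(-2.4)^2 = 5.76
Sum of squares = 11.53
Penalty = 0.1 * 11.53 = 1.1530

1.1530


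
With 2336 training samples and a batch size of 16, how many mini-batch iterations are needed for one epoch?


Iterations per epoch = dataset_size / batch_size
= 2336 / 16
= 146

146


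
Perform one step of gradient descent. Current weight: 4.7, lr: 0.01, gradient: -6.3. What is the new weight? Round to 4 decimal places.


w_new = w_old - lr * gradient
= 4.7 - 0.01 * -6.3
= 4.7 - (-0.063)
= 4.7630

4.7630


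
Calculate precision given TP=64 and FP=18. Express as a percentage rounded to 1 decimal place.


Precision = TP / (TP + FP) * 100
= 64 / (64 + 18)
= 64 / 82
= 0.7805
= 78.0%

78.0


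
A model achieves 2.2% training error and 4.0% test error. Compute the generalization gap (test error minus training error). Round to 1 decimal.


Generalization gap = test_error - train_error
= 4.0 - 2.2
= 1.8%
A small gap suggests good generalization.

1.8


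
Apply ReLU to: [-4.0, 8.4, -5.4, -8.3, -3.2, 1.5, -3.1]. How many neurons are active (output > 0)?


ReLU(x) = max(0, x) for each element:
ReLU(-4.0) = 0
ReLU(8.4) = 8.4
ReLU(-5.4) = 0
ReLU(-8.3) = 0
ReLU(-3.2) = 0
ReLU(1.5) = 1.5
ReLU(-3.1) = 0
Active neurons (>0): 2

2


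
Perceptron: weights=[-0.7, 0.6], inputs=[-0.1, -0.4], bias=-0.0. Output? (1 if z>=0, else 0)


z = w . x + b
= -0.7*-0.1 + 0.6*-0.4 + -0.0
= 0.07 + -0.24 + -0.0
= -0.17 + -0.0
= -0.17
Since z = -0.17 < 0, output = 0

0


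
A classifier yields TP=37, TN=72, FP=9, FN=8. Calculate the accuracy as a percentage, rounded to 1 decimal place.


Accuracy = (TP + TN) / (TP + TN + FP + FN) * 100
= (37 + 72) / (37 + 72 + 9 + 8)
= 109 / 126
= 0.8651
= 86.5%

86.5


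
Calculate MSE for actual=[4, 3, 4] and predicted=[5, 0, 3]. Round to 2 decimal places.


Differences: [-1, 3, 1]
Squared errors: [1, 9, 1]
Sum of squared errors = 11
MSE = 11 / 3 = 3.67

3.67


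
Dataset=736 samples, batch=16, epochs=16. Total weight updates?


Iterations per epoch = 736 / 16 = 46
Total updates = iterations_per_epoch * epochs
= 46 * 16
= 736

736


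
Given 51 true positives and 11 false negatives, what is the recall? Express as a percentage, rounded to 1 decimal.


Recall = TP / (TP + FN) * 100
= 51 / (51 + 11)
= 51 / 62
= 0.8226
= 82.3%

82.3


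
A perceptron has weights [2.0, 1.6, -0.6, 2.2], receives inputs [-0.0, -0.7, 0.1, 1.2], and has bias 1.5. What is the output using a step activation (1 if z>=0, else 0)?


z = w . x + b
= 2.0*-0.0 + 1.6*-0.7 + -0.6*0.1 + 2.2*1.2 + 1.5
= -0.0 + -1.12 + -0.06 + 2.64 + 1.5
= 1.46 + 1.5
= 2.96
Since z = 2.96 >= 0, output = 1

1


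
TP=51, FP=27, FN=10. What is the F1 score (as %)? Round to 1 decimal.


Precision = TP / (TP + FP) = 51 / 78 = 0.6538
Recall = TP / (TP + FN) = 51 / 61 = 0.8361
F1 = 2 * P * R / (P + R)
= 2 * 0.6538 * 0.8361 / (0.6538 + 0.8361)
= 1.0933 / 1.4899
= 0.7338
As percentage: 73.4%

73.4


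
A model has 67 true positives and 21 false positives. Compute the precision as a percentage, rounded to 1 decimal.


Precision = TP / (TP + FP) * 100
= 67 / (67 + 21)
= 67 / 88
= 0.7614
= 76.1%

76.1


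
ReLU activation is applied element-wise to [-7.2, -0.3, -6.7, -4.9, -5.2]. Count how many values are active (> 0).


ReLU(x) = max(0, x) for each element:
ReLU(-7.2) = 0
ReLU(-0.3) = 0
ReLU(-6.7) = 0
ReLU(-4.9) = 0
ReLU(-5.2) = 0
Active neurons (>0): 0

0


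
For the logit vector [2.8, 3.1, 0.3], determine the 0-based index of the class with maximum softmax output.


Softmax is a monotonic transformation, so it preserves the argmax.
We need to find the index of the maximum logit.
Index 0: 2.8
Index 1: 3.1
Index 2: 0.3
Maximum logit = 3.1 at index 1

1


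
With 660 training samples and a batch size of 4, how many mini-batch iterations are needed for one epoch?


Iterations per epoch = dataset_size / batch_size
= 660 / 4
= 165

165


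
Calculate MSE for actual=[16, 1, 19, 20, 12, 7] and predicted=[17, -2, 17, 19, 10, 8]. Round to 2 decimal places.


Differences: [-1, 3, 2, 1, 2, -1]
Squared errors: [1, 9, 4, 1, 4, 1]
Sum of squared errors = 20
MSE = 20 / 6 = 3.33

3.33


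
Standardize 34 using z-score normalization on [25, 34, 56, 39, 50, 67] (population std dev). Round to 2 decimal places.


Mean = (25 + 34 + 56 + 39 + 50 + 67) / 6 = 45.1667
Variance = sum((x_i - mean)^2) / n = 197.8056
Std = sqrt(197.8056) = 14.0643
Z = (x - mean) / std
= (34 - 45.1667) / 14.0643
= -11.1667 / 14.0643
= -0.79

-0.79


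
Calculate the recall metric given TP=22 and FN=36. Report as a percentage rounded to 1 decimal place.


Recall = TP / (TP + FN) * 100
= 22 / (22 + 36)
= 22 / 58
= 0.3793
= 37.9%

37.9


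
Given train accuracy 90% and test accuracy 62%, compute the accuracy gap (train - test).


Gap = train_accuracy - test_accuracy
= 90 - 62
= 28%
This large gap strongly indicates overfitting.

28


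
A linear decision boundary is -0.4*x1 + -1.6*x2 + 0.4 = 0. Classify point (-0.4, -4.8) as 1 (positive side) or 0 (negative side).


Compute -0.4 * -0.4 + -1.6 * -4.8 + 0.4
= 0.16 + 7.68 + 0.4
= 8.24
Since 8.24 >= 0, the point is on the positive side.

1


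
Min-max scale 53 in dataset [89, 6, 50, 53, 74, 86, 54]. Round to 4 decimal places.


Min = 6, Max = 89
Range = 89 - 6 = 83
Scaled = (x - min) / (max - min)
= (53 - 6) / 83
= 47 / 83
= 0.5663

0.5663


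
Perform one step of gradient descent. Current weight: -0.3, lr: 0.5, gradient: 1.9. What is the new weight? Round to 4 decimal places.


w_new = w_old - lr * gradient
= -0.3 - 0.5 * 1.9
= -0.3 - (0.95)
= -1.2500

-1.2500


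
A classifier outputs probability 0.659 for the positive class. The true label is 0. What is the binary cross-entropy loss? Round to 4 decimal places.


For y=0: Loss = -log(1-p)
= -log(1 - 0.659)
= -log(0.341)
= -(-1.0759)
= 1.0759

1.0759


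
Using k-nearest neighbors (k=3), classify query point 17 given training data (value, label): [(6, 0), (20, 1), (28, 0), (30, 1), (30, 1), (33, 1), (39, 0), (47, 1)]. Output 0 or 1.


Distances from query 17:
Point 20 (class 1): distance = 3
Point 6 (class 0): distance = 11
Point 28 (class 0): distance = 11
K=3 nearest neighbors: classes = [1, 0, 0]
Votes for class 1: 1 / 3
Majority vote => class 0

0


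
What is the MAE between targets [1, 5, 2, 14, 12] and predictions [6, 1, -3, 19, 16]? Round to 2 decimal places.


Absolute errors: [5, 4, 5, 5, 4]
Sum of absolute errors = 23
MAE = 23 / 5 = 4.60

4.60


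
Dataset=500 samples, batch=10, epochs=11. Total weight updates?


Iterations per epoch = 500 / 10 = 50
Total updates = iterations_per_epoch * epochs
= 50 * 11
= 550

550


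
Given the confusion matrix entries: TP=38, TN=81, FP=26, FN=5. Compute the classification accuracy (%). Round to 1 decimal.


Accuracy = (TP + TN) / (TP + TN + FP + FN) * 100
= (38 + 81) / (38 + 81 + 26 + 5)
= 119 / 150
= 0.7933
= 79.3%

79.3


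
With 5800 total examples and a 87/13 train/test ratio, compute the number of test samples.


Train samples = 5800 * 87% = 5046
Test samples = 5800 - 5046
= 754

754


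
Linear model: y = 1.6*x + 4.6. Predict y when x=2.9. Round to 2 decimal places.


y = 1.6 * 2.9 + (4.6)
= 4.64 + (4.6)
= 9.24

9.24


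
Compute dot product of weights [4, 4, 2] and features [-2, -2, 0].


Element-wise products:
4 * -2 = -8
4 * -2 = -8
2 * 0 = 0
Sum = -8 + -8 + 0
= -16

-16


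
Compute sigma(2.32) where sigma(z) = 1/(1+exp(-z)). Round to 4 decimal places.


sigmoid(z) = 1 / (1 + exp(-z))
exp(-(2.32)) = exp(-2.32) = 0.0983
1 + 0.0983 = 1.0983
1 / 1.0983 = 0.9105

0.9105


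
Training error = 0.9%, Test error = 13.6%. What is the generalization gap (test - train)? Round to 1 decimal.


Generalization gap = test_error - train_error
= 13.6 - 0.9
= 12.7%
A large gap suggests overfitting.

12.7


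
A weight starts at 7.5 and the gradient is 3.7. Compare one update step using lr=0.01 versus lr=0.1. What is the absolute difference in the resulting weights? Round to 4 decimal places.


With lr=0.01: w_new = 7.5 - 0.01 * 3.7 = 7.463
With lr=0.1: w_new = 7.5 - 0.1 * 3.7 = 7.13
Absolute difference = |7.463 - 7.13|
= 0.3330

0.3330


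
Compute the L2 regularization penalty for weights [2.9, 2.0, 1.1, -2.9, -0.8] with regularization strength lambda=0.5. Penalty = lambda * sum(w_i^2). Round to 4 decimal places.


Squaring each weight:
2.9^2 = 8.41
2.0^2 = 4.0
1.1^2 = 1.21
(-2.9)^2 = 8.41
(-0.8)^2 = 0.64
Sum of squares = 22.67
Penalty = 0.5 * 22.67 = 11.3350

11.3350


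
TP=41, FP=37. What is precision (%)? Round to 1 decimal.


Precision = TP / (TP + FP) * 100
= 41 / (41 + 37)
= 41 / 78
= 0.5256
= 52.6%

52.6


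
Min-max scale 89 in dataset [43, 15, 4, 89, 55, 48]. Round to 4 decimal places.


Min = 4, Max = 89
Range = 89 - 4 = 85
Scaled = (x - min) / (max - min)
= (89 - 4) / 85
= 85 / 85
= 1.0000

1.0000


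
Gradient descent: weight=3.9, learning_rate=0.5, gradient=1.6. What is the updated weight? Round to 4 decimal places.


w_new = w_old - lr * gradient
= 3.9 - 0.5 * 1.6
= 3.9 - (0.8)
= 3.1000

3.1000


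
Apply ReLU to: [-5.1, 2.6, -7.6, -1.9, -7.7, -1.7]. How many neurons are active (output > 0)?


ReLU(x) = max(0, x) for each element:
ReLU(-5.1) = 0
ReLU(2.6) = 2.6
ReLU(-7.6) = 0
ReLU(-1.9) = 0
ReLU(-7.7) = 0
ReLU(-1.7) = 0
Active neurons (>0): 1

1


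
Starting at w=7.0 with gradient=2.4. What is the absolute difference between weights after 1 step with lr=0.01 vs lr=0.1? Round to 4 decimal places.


With lr=0.01: w_new = 7.0 - 0.01 * 2.4 = 6.976
With lr=0.1: w_new = 7.0 - 0.1 * 2.4 = 6.76
Absolute difference = |6.976 - 6.76|
= 0.2160

0.2160


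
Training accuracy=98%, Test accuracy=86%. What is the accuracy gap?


Gap = train_accuracy - test_accuracy
= 98 - 86
= 12%
This gap suggests the model is overfitting.

12


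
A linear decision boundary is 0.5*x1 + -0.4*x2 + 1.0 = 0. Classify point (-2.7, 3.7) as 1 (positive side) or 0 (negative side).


Compute 0.5 * -2.7 + -0.4 * 3.7 + 1.0
= -1.35 + -1.48 + 1.0
= -1.83
Since -1.83 < 0, the point is on the negative side.

0


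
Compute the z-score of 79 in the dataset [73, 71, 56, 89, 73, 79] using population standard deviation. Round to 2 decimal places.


Mean = (73 + 71 + 56 + 89 + 73 + 79) / 6 = 73.5
Variance = sum((x_i - mean)^2) / n = 97.25
Std = sqrt(97.25) = 9.8615
Z = (x - mean) / std
= (79 - 73.5) / 9.8615
= 5.5 / 9.8615
= 0.56

0.56


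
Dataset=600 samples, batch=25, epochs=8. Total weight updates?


Iterations per epoch = 600 / 25 = 24
Total updates = iterations_per_epoch * epochs
= 24 * 8
= 192

192


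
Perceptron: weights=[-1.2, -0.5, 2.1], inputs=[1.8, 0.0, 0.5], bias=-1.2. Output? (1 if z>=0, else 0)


z = w . x + b
= -1.2*1.8 + -0.5*0.0 + 2.1*0.5 + -1.2
= -2.16 + -0.0 + 1.05 + -1.2
= -1.11 + -1.2
= -2.31
Since z = -2.31 < 0, output = 0

0


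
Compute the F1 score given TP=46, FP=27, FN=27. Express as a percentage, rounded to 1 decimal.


Precision = TP / (TP + FP) = 46 / 73 = 0.6301
Recall = TP / (TP + FN) = 46 / 73 = 0.6301
F1 = 2 * P * R / (P + R)
= 2 * 0.6301 * 0.6301 / (0.6301 + 0.6301)
= 0.7941 / 1.2603
= 0.6301
As percentage: 63.0%

63.0


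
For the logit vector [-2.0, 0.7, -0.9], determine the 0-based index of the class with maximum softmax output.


Softmax is a monotonic transformation, so it preserves the argmax.
We need to find the index of the maximum logit.
Index 0: -2.0
Index 1: 0.7
Index 2: -0.9
Maximum logit = 0.7 at index 1

1


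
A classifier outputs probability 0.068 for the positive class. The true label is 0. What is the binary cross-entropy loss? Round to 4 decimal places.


For y=0: Loss = -log(1-p)
= -log(1 - 0.068)
= -log(0.932)
= -(-0.0704)
= 0.0704

0.0704


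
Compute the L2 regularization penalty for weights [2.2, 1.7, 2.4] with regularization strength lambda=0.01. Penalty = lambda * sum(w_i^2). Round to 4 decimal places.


Squaring each weight:
2.2^2 = 4.84
1.7^2 = 2.89
2.4^2 = 5.76
Sum of squares = 13.49
Penalty = 0.01 * 13.49 = 0.1349

0.1349


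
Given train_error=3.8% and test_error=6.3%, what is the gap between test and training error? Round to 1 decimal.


Generalization gap = test_error - train_error
= 6.3 - 3.8
= 2.5%
A moderate gap.

2.5


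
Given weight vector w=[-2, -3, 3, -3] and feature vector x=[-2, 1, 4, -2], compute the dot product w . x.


Element-wise products:
-2 * -2 = 4
-3 * 1 = -3
3 * 4 = 12
-3 * -2 = 6
Sum = 4 + -3 + 12 + 6
= 19

19


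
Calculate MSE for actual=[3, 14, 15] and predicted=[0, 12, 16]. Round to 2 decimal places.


Differences: [3, 2, -1]
Squared errors: [9, 4, 1]
Sum of squared errors = 14
MSE = 14 / 3 = 4.67

4.67


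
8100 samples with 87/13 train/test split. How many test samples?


Train samples = 8100 * 87% = 7047
Test samples = 8100 - 7047
= 1053

1053


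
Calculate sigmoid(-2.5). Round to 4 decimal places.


sigmoid(z) = 1 / (1 + exp(-z))
exp(-(-2.5)) = exp(2.5) = 12.1825
1 + 12.1825 = 13.1825
1 / 13.1825 = 0.0759

0.0759


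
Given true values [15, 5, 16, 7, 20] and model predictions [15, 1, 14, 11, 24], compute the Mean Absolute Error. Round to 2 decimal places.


Absolute errors: [0, 4, 2, 4, 4]
Sum of absolute errors = 14
MAE = 14 / 5 = 2.80

2.80


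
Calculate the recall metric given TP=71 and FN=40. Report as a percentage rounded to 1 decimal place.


Recall = TP / (TP + FN) * 100
= 71 / (71 + 40)
= 71 / 111
= 0.6396
= 64.0%

64.0


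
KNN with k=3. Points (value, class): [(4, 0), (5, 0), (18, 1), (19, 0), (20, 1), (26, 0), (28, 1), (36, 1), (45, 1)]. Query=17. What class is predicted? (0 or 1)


Distances from query 17:
Point 18 (class 1): distance = 1
Point 19 (class 0): distance = 2
Point 20 (class 1): distance = 3
K=3 nearest neighbors: classes = [1, 0, 1]
Votes for class 1: 2 / 3
Majority vote => class 1

1


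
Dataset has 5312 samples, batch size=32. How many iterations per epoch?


Iterations per epoch = dataset_size / batch_size
= 5312 / 32
= 166

166


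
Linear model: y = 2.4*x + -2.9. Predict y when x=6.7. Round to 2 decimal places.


y = 2.4 * 6.7 + (-2.9)
= 16.08 + (-2.9)
= 13.18

13.18


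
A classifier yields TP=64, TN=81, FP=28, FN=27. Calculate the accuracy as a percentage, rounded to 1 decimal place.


Accuracy = (TP + TN) / (TP + TN + FP + FN) * 100
= (64 + 81) / (64 + 81 + 28 + 27)
= 145 / 200
= 0.725
= 72.5%

72.5


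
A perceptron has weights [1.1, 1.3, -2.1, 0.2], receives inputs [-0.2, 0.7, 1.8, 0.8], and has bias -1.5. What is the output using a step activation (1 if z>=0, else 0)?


z = w . x + b
= 1.1*-0.2 + 1.3*0.7 + -2.1*1.8 + 0.2*0.8 + -1.5
= -0.22 + 0.91 + -3.78 + 0.16 + -1.5
= -2.93 + -1.5
= -4.43
Since z = -4.43 < 0, output = 0

0


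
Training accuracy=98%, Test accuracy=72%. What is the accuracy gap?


Gap = train_accuracy - test_accuracy
= 98 - 72
= 26%
This large gap strongly indicates overfitting.

26


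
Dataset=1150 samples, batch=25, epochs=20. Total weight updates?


Iterations per epoch = 1150 / 25 = 46
Total updates = iterations_per_epoch * epochs
= 46 * 20
= 920

920


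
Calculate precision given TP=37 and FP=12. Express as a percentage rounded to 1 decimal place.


Precision = TP / (TP + FP) * 100
= 37 / (37 + 12)
= 37 / 49
= 0.7551
= 75.5%

75.5


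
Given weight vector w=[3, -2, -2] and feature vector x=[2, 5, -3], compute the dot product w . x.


Element-wise products:
3 * 2 = 6
-2 * 5 = -10
-2 * -3 = 6
Sum = 6 + -10 + 6
= 2

2


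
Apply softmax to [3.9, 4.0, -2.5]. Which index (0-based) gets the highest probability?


Softmax is a monotonic transformation, so it preserves the argmax.
We need to find the index of the maximum logit.
Index 0: 3.9
Index 1: 4.0
Index 2: -2.5
Maximum logit = 4.0 at index 1

1


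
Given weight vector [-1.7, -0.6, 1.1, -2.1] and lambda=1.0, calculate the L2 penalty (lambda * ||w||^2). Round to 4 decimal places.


Squaring each weight:
(-1.7)^2 = 2.89
(-0.6)^2 = 0.36
1.1^2 = 1.21
(-2.1)^2 = 4.41
Sum of squares = 8.87
Penalty = 1.0 * 8.87 = 8.8700

8.8700


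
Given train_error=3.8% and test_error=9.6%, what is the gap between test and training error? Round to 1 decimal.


Generalization gap = test_error - train_error
= 9.6 - 3.8
= 5.8%
A moderate gap.

5.8


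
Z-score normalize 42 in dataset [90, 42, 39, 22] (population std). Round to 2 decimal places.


Mean = (90 + 42 + 39 + 22) / 4 = 48.25
Variance = sum((x_i - mean)^2) / n = 639.1875
Std = sqrt(639.1875) = 25.2822
Z = (x - mean) / std
= (42 - 48.25) / 25.2822
= -6.25 / 25.2822
= -0.25

-0.25


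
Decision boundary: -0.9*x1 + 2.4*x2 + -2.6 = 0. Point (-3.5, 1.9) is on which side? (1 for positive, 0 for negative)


Compute -0.9 * -3.5 + 2.4 * 1.9 + -2.6
= 3.15 + 4.56 + -2.6
= 5.11
Since 5.11 >= 0, the point is on the positive side.

1


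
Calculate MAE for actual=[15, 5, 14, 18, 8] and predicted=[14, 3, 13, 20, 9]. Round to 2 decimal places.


Absolute errors: [1, 2, 1, 2, 1]
Sum of absolute errors = 7
MAE = 7 / 5 = 1.40

1.40


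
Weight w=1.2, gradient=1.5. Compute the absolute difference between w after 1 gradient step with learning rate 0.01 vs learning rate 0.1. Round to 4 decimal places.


With lr=0.01: w_new = 1.2 - 0.01 * 1.5 = 1.185
With lr=0.1: w_new = 1.2 - 0.1 * 1.5 = 1.05
Absolute difference = |1.185 - 1.05|
= 0.1350

0.1350


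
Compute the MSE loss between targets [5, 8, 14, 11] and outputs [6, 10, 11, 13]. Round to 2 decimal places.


Differences: [-1, -2, 3, -2]
Squared errors: [1, 4, 9, 4]
Sum of squared errors = 18
MSE = 18 / 4 = 4.50

4.50


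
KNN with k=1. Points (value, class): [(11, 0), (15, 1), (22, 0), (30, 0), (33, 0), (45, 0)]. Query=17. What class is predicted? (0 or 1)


Distances from query 17:
Point 15 (class 1): distance = 2
K=1 nearest neighbors: classes = [1]
Votes for class 1: 1 / 1
Majority vote => class 1

1


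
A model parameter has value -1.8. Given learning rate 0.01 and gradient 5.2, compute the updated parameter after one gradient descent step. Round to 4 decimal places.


w_new = w_old - lr * gradient
= -1.8 - 0.01 * 5.2
= -1.8 - (0.052)
= -1.8520

-1.8520


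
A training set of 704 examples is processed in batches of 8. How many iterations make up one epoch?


Iterations per epoch = dataset_size / batch_size
= 704 / 8
= 88

88


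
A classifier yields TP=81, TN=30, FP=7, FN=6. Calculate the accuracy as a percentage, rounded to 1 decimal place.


Accuracy = (TP + TN) / (TP + TN + FP + FN) * 100
= (81 + 30) / (81 + 30 + 7 + 6)
= 111 / 124
= 0.8952
= 89.5%

89.5


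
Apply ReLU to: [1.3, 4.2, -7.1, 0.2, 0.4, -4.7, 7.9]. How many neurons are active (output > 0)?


ReLU(x) = max(0, x) for each element:
ReLU(1.3) = 1.3
ReLU(4.2) = 4.2
ReLU(-7.1) = 0
ReLU(0.2) = 0.2
ReLU(0.4) = 0.4
ReLU(-4.7) = 0
ReLU(7.9) = 7.9
Active neurons (>0): 5

5


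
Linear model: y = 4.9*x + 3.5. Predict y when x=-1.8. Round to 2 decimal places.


y = 4.9 * -1.8 + (3.5)
= -8.82 + (3.5)
= -5.32

-5.32


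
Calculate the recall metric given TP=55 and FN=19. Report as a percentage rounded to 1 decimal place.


Recall = TP / (TP + FN) * 100
= 55 / (55 + 19)
= 55 / 74
= 0.7432
= 74.3%

74.3


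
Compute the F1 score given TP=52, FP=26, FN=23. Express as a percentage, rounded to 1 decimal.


Precision = TP / (TP + FP) = 52 / 78 = 0.6667
Recall = TP / (TP + FN) = 52 / 75 = 0.6933
F1 = 2 * P * R / (P + R)
= 2 * 0.6667 * 0.6933 / (0.6667 + 0.6933)
= 0.9244 / 1.36
= 0.6797
As percentage: 68.0%

68.0


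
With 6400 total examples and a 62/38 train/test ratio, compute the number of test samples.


Train samples = 6400 * 62% = 3968
Test samples = 6400 - 3968
= 2432

2432


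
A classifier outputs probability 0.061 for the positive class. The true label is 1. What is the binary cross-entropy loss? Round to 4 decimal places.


For y=1: Loss = -log(p)
= -log(0.061)
= -(-2.7969)
= 2.7969

2.7969


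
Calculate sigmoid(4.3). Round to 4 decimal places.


sigmoid(z) = 1 / (1 + exp(-z))
exp(-(4.3)) = exp(-4.3) = 0.0136
1 + 0.0136 = 1.0136
1 / 1.0136 = 0.9866

0.9866


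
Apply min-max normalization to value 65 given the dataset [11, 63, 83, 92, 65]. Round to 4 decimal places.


Min = 11, Max = 92
Range = 92 - 11 = 81
Scaled = (x - min) / (max - min)
= (65 - 11) / 81
= 54 / 81
= 0.6667

0.6667


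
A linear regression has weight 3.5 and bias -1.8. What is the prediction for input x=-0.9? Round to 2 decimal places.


y = 3.5 * -0.9 + (-1.8)
= -3.15 + (-1.8)
= -4.95

-4.95


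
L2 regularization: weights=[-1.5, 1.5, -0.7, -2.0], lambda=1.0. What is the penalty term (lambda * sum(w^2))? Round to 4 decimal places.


Squaring each weight:
(-1.5)^2 = 2.25
1.5^2 = 2.25
(-0.7)^2 = 0.49
(-2.0)^2 = 4.0
Sum of squares = 8.99
Penalty = 1.0 * 8.99 = 8.9900

8.9900


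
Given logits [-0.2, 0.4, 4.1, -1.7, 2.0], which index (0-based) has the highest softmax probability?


Softmax is a monotonic transformation, so it preserves the argmax.
We need to find the index of the maximum logit.
Index 0: -0.2
Index 1: 0.4
Index 2: 4.1
Index 3: -1.7
Index 4: 2.0
Maximum logit = 4.1 at index 2

2


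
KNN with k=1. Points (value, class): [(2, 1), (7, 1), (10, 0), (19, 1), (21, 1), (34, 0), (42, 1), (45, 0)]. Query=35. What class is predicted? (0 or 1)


Distances from query 35:
Point 34 (class 0): distance = 1
K=1 nearest neighbors: classes = [0]
Votes for class 1: 0 / 1
Majority vote => class 0

0


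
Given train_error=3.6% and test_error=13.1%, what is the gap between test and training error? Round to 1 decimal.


Generalization gap = test_error - train_error
= 13.1 - 3.6
= 9.5%
A moderate gap.

9.5


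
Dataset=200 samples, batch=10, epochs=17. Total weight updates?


Iterations per epoch = 200 / 10 = 20
Total updates = iterations_per_epoch * epochs
= 20 * 17
= 340

340


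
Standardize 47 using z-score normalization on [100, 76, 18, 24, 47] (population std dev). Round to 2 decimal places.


Mean = (100 + 76 + 18 + 24 + 47) / 5 = 53.0
Variance = sum((x_i - mean)^2) / n = 968.0
Std = sqrt(968.0) = 31.1127
Z = (x - mean) / std
= (47 - 53.0) / 31.1127
= -6.0 / 31.1127
= -0.19

-0.19


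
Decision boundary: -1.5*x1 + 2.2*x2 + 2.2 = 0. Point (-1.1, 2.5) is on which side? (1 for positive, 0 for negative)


Compute -1.5 * -1.1 + 2.2 * 2.5 + 2.2
= 1.65 + 5.5 + 2.2
= 9.35
Since 9.35 >= 0, the point is on the positive side.

1


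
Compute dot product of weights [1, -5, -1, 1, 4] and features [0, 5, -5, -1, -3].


Element-wise products:
1 * 0 = 0
-5 * 5 = -25
-1 * -5 = 5
1 * -1 = -1
4 * -3 = -12
Sum = 0 + -25 + 5 + -1 + -12
= -33

-33


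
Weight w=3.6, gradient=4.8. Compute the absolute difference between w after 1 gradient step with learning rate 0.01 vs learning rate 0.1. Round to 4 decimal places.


With lr=0.01: w_new = 3.6 - 0.01 * 4.8 = 3.552
With lr=0.1: w_new = 3.6 - 0.1 * 4.8 = 3.12
Absolute difference = |3.552 - 3.12|
= 0.4320

0.4320


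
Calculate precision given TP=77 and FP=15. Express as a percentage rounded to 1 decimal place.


Precision = TP / (TP + FP) * 100
= 77 / (77 + 15)
= 77 / 92
= 0.837
= 83.7%

83.7


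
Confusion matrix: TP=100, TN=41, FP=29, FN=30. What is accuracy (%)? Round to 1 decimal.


Accuracy = (TP + TN) / (TP + TN + FP + FN) * 100
= (100 + 41) / (100 + 41 + 29 + 30)
= 141 / 200
= 0.705
= 70.5%

70.5


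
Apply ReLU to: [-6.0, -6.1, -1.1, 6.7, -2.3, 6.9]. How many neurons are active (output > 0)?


ReLU(x) = max(0, x) for each element:
ReLU(-6.0) = 0
ReLU(-6.1) = 0
ReLU(-1.1) = 0
ReLU(6.7) = 6.7
ReLU(-2.3) = 0
ReLU(6.9) = 6.9
Active neurons (>0): 2

2


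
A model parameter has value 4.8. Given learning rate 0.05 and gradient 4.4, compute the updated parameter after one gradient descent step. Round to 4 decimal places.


w_new = w_old - lr * gradient
= 4.8 - 0.05 * 4.4
= 4.8 - (0.22)
= 4.5800

4.5800


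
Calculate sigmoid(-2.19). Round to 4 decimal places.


sigmoid(z) = 1 / (1 + exp(-z))
exp(-(-2.19)) = exp(2.19) = 8.9352
1 + 8.9352 = 9.9352
1 / 9.9352 = 0.1007

0.1007


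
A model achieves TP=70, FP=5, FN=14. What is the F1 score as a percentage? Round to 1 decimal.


Precision = TP / (TP + FP) = 70 / 75 = 0.9333
Recall = TP / (TP + FN) = 70 / 84 = 0.8333
F1 = 2 * P * R / (P + R)
= 2 * 0.9333 * 0.8333 / (0.9333 + 0.8333)
= 1.5556 / 1.7667
= 0.8805
As percentage: 88.1%

88.1


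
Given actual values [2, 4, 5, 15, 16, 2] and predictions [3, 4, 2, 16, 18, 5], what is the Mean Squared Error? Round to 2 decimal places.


Differences: [-1, 0, 3, -1, -2, -3]
Squared errors: [1, 0, 9, 1, 4, 9]
Sum of squared errors = 24
MSE = 24 / 6 = 4.00

4.00


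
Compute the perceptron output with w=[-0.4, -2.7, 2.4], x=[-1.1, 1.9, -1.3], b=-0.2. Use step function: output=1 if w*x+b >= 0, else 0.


z = w . x + b
= -0.4*-1.1 + -2.7*1.9 + 2.4*-1.3 + -0.2
= 0.44 + -5.13 + -3.12 + -0.2
= -7.81 + -0.2
= -8.01
Since z = -8.01 < 0, output = 0

0


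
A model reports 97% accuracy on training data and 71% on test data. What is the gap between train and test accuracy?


Gap = train_accuracy - test_accuracy
= 97 - 71
= 26%
This large gap strongly indicates overfitting.

26


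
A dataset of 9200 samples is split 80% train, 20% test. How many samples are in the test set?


Train samples = 9200 * 80% = 7360
Test samples = 9200 - 7360
= 1840

1840


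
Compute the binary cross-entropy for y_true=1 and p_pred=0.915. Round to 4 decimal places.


For y=1: Loss = -log(p)
= -log(0.915)
= -(-0.0888)
= 0.0888

0.0888


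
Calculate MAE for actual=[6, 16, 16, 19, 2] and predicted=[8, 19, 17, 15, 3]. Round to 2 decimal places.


Absolute errors: [2, 3, 1, 4, 1]
Sum of absolute errors = 11
MAE = 11 / 5 = 2.20

2.20


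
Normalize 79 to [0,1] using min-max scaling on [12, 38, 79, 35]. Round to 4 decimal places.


Min = 12, Max = 79
Range = 79 - 12 = 67
Scaled = (x - min) / (max - min)
= (79 - 12) / 67
= 67 / 67
= 1.0000

1.0000


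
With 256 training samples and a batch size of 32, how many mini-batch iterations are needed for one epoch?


Iterations per epoch = dataset_size / batch_size
= 256 / 32
= 8

8


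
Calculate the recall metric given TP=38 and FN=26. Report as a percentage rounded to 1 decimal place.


Recall = TP / (TP + FN) * 100
= 38 / (38 + 26)
= 38 / 64
= 0.5938
= 59.4%

59.4


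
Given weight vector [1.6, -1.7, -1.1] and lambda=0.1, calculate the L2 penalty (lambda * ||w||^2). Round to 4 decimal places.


Squaring each weight:
1.6^2 = 2.56
(-1.7)^2 = 2.89
(-1.1)^2 = 1.21
Sum of squares = 6.66
Penalty = 0.1 * 6.66 = 0.6660

0.6660


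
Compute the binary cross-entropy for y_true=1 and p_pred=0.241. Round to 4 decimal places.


For y=1: Loss = -log(p)
= -log(0.241)
= -(-1.423)
= 1.4230

1.4230


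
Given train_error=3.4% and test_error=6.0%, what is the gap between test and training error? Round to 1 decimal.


Generalization gap = test_error - train_error
= 6.0 - 3.4
= 2.6%
A moderate gap.

2.6


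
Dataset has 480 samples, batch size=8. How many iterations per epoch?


Iterations per epoch = dataset_size / batch_size
= 480 / 8
= 60

60


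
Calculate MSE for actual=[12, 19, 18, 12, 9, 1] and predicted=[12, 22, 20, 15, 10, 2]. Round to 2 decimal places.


Differences: [0, -3, -2, -3, -1, -1]
Squared errors: [0, 9, 4, 9, 1, 1]
Sum of squared errors = 24
MSE = 24 / 6 = 4.00

4.00


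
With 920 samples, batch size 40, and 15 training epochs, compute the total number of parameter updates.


Iterations per epoch = 920 / 40 = 23
Total updates = iterations_per_epoch * epochs
= 23 * 15
= 345

345


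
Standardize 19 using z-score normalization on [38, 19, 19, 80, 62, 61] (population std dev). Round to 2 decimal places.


Mean = (38 + 19 + 19 + 80 + 62 + 61) / 6 = 46.5
Variance = sum((x_i - mean)^2) / n = 526.25
Std = sqrt(526.25) = 22.9401
Z = (x - mean) / std
= (19 - 46.5) / 22.9401
= -27.5 / 22.9401
= -1.20

-1.20


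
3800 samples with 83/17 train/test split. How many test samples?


Train samples = 3800 * 83% = 3154
Test samples = 3800 - 3154
= 646

646


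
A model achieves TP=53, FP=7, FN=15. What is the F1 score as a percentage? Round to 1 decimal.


Precision = TP / (TP + FP) = 53 / 60 = 0.8833
Recall = TP / (TP + FN) = 53 / 68 = 0.7794
F1 = 2 * P * R / (P + R)
= 2 * 0.8833 * 0.7794 / (0.8833 + 0.7794)
= 1.377 / 1.6627
= 0.8281
As percentage: 82.8%

82.8


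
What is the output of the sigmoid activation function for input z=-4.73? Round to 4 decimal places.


sigmoid(z) = 1 / (1 + exp(-z))
exp(-(-4.73)) = exp(4.73) = 113.2956
1 + 113.2956 = 114.2956
1 / 114.2956 = 0.0087

0.0087


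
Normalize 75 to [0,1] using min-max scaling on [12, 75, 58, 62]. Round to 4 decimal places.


Min = 12, Max = 75
Range = 75 - 12 = 63
Scaled = (x - min) / (max - min)
= (75 - 12) / 63
= 63 / 63
= 1.0000

1.0000


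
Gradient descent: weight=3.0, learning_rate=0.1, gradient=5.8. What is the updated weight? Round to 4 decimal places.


w_new = w_old - lr * gradient
= 3.0 - 0.1 * 5.8
= 3.0 - (0.58)
= 2.4200

2.4200


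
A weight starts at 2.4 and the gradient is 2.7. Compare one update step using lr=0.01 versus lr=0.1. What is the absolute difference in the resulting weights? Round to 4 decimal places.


With lr=0.01: w_new = 2.4 - 0.01 * 2.7 = 2.373
With lr=0.1: w_new = 2.4 - 0.1 * 2.7 = 2.13
Absolute difference = |2.373 - 2.13|
= 0.2430

0.2430


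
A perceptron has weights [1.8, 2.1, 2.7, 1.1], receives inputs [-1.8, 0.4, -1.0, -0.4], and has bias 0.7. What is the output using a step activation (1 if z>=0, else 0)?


z = w . x + b
= 1.8*-1.8 + 2.1*0.4 + 2.7*-1.0 + 1.1*-0.4 + 0.7
= -3.24 + 0.84 + -2.7 + -0.44 + 0.7
= -5.54 + 0.7
= -4.84
Since z = -4.84 < 0, output = 0

0


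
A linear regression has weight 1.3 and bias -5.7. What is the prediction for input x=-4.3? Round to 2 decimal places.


y = 1.3 * -4.3 + (-5.7)
= -5.59 + (-5.7)
= -11.29

-11.29


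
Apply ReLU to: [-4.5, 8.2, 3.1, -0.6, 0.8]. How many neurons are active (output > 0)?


ReLU(x) = max(0, x) for each element:
ReLU(-4.5) = 0
ReLU(8.2) = 8.2
ReLU(3.1) = 3.1
ReLU(-0.6) = 0
ReLU(0.8) = 0.8
Active neurons (>0): 3

3


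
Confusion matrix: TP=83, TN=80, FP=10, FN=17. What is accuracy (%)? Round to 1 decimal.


Accuracy = (TP + TN) / (TP + TN + FP + FN) * 100
= (83 + 80) / (83 + 80 + 10 + 17)
= 163 / 190
= 0.8579
= 85.8%

85.8


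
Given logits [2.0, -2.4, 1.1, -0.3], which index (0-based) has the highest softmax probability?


Softmax is a monotonic transformation, so it preserves the argmax.
We need to find the index of the maximum logit.
Index 0: 2.0
Index 1: -2.4
Index 2: 1.1
Index 3: -0.3
Maximum logit = 2.0 at index 0

0


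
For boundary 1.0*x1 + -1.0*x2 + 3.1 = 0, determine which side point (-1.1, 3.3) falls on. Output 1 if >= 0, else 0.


Compute 1.0 * -1.1 + -1.0 * 3.3 + 3.1
= -1.1 + -3.3 + 3.1
= -1.3
Since -1.3 < 0, the point is on the negative side.

0


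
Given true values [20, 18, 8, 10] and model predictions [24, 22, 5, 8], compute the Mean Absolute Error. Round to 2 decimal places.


Absolute errors: [4, 4, 3, 2]
Sum of absolute errors = 13
MAE = 13 / 4 = 3.25

3.25


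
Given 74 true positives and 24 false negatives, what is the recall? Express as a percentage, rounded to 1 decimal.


Recall = TP / (TP + FN) * 100
= 74 / (74 + 24)
= 74 / 98
= 0.7551
= 75.5%

75.5
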